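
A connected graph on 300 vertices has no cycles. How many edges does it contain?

A tree on n vertices always has exactly n - 1 edges.
For n = 300: edges = 300 - 1 = 299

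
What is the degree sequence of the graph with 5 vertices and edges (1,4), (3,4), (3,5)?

Step 1: Count edges incident to each vertex:
  deg(1) = 1 (neighbors: 4)
  deg(2) = 0 (neighbors: none)
  deg(3) = 2 (neighbors: 4, 5)
  deg(4) = 2 (neighbors: 1, 3)
  deg(5) = 1 (neighbors: 3)

Step 2: Sort degrees in non-increasing order:
  Degrees: [1, 0, 2, 2, 1] -> sorted: [2, 2, 1, 1, 0]

Degree sequence: [2, 2, 1, 1, 0]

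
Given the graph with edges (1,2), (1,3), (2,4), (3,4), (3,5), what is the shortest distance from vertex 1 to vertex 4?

Step 1: Build adjacency list:
  1: 2, 3
  2: 1, 4
  3: 1, 4, 5
  4: 2, 3
  5: 3

Step 2: BFS from vertex 1 to find shortest path to 4:
  vertex 2 reached at distance 1
  vertex 3 reached at distance 1
  vertex 4 reached at distance 2

Step 3: Shortest path: 1 -> 3 -> 4
Path length: 2 edges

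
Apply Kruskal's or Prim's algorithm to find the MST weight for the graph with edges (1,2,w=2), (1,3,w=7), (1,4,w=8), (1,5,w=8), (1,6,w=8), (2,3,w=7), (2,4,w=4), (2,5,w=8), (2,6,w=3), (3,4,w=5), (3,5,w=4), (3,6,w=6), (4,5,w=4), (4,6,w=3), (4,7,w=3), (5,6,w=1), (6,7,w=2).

Apply Kruskal's algorithm (sort edges by weight, add if no cycle):

Sorted edges by weight:
  (5,6) w=1
  (1,2) w=2
  (6,7) w=2
  (2,6) w=3
  (4,7) w=3
  (4,6) w=3
  (2,4) w=4
  (3,5) w=4
  (4,5) w=4
  (3,4) w=5
  (3,6) w=6
  (1,3) w=7
  (2,3) w=7
  (1,5) w=8
  (1,4) w=8
  (1,6) w=8
  (2,5) w=8

Add edge (5,6) w=1 -- no cycle. Running total: 1
Add edge (1,2) w=2 -- no cycle. Running total: 3
Add edge (6,7) w=2 -- no cycle. Running total: 5
Add edge (2,6) w=3 -- no cycle. Running total: 8
Add edge (4,7) w=3 -- no cycle. Running total: 11
Skip edge (4,6) w=3 -- would create cycle
Skip edge (2,4) w=4 -- would create cycle
Add edge (3,5) w=4 -- no cycle. Running total: 15

MST edges: (5,6,w=1), (1,2,w=2), (6,7,w=2), (2,6,w=3), (4,7,w=3), (3,5,w=4)
Total MST weight: 1 + 2 + 2 + 3 + 3 + 4 = 15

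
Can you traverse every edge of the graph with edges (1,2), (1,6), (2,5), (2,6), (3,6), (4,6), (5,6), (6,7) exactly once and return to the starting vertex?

Step 1: Find the degree of each vertex:
  deg(1) = 2
  deg(2) = 3
  deg(3) = 1
  deg(4) = 1
  deg(5) = 2
  deg(6) = 6
  deg(7) = 1

Step 2: Count vertices with odd degree:
  Odd-degree vertices: 2, 3, 4, 7 (4 total)

Step 3: Apply Euler's theorem:
  - Eulerian circuit exists iff graph is connected and all vertices have even degree
  - Eulerian path exists iff graph is connected and has 0 or 2 odd-degree vertices

Graph has 4 odd-degree vertices (need 0 or 2).
Neither Eulerian path nor Eulerian circuit exists.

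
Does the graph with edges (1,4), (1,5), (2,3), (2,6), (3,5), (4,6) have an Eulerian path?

Step 1: Find the degree of each vertex:
  deg(1) = 2
  deg(2) = 2
  deg(3) = 2
  deg(4) = 2
  deg(5) = 2
  deg(6) = 2

Step 2: Count vertices with odd degree:
  All vertices have even degree (0 odd-degree vertices)

Step 3: Apply Euler's theorem:
  - Eulerian circuit exists iff graph is connected and all vertices have even degree
  - Eulerian path exists iff graph is connected and has 0 or 2 odd-degree vertices

Graph is connected with 0 odd-degree vertices.
Both Eulerian circuit and Eulerian path exist.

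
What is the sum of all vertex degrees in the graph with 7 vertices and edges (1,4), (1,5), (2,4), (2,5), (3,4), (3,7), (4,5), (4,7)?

Step 1: Count edges incident to each vertex:
  deg(1) = 2 (neighbors: 4, 5)
  deg(2) = 2 (neighbors: 4, 5)
  deg(3) = 2 (neighbors: 4, 7)
  deg(4) = 5 (neighbors: 1, 2, 3, 5, 7)
  deg(5) = 3 (neighbors: 1, 2, 4)
  deg(6) = 0 (neighbors: none)
  deg(7) = 2 (neighbors: 3, 4)

Step 2: Sum all degrees:
  2 + 2 + 2 + 5 + 3 + 0 + 2 = 16

Verification: sum of degrees = 2 * |E| = 2 * 8 = 16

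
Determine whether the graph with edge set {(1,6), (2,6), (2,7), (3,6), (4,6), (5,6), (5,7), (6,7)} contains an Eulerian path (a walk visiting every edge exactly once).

Step 1: Find the degree of each vertex:
  deg(1) = 1
  deg(2) = 2
  deg(3) = 1
  deg(4) = 1
  deg(5) = 2
  deg(6) = 6
  deg(7) = 3

Step 2: Count vertices with odd degree:
  Odd-degree vertices: 1, 3, 4, 7 (4 total)

Step 3: Apply Euler's theorem:
  - Eulerian circuit exists iff graph is connected and all vertices have even degree
  - Eulerian path exists iff graph is connected and has 0 or 2 odd-degree vertices

Graph has 4 odd-degree vertices (need 0 or 2).
Neither Eulerian path nor Eulerian circuit exists.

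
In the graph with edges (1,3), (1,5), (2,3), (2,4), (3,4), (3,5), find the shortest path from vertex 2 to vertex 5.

Step 1: Build adjacency list:
  1: 3, 5
  2: 3, 4
  3: 1, 2, 4, 5
  4: 2, 3
  5: 1, 3

Step 2: BFS from vertex 2 to find shortest path to 5:
  vertex 3 reached at distance 1
  vertex 4 reached at distance 1
  vertex 1 reached at distance 2
  vertex 5 reached at distance 2

Step 3: Shortest path: 2 -> 3 -> 5
Path length: 2 edges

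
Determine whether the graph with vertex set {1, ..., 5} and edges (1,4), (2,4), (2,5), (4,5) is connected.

Step 1: Build adjacency list from edges:
  1: 4
  2: 4, 5
  3: (none)
  4: 1, 2, 5
  5: 2, 4

Step 2: Run BFS/DFS from vertex 1:
  Visited: {1, 4, 2, 5}
  Reached 4 of 5 vertices

Step 3: Only 4 of 5 vertices reached. Graph is disconnected.
Connected components: {1, 2, 4, 5}, {3}
Answer: No, the graph is not connected (2 components).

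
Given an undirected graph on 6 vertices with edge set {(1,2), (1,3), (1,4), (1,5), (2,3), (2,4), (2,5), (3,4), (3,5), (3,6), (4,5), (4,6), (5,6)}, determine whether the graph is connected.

Step 1: Build adjacency list from edges:
  1: 2, 3, 4, 5
  2: 1, 3, 4, 5
  3: 1, 2, 4, 5, 6
  4: 1, 2, 3, 5, 6
  5: 1, 2, 3, 4, 6
  6: 3, 4, 5

Step 2: Run BFS/DFS from vertex 1:
  Visited: {1, 2, 3, 4, 5, 6}
  Reached 6 of 6 vertices

Step 3: All 6 vertices reached from vertex 1, so the graph is connected.
Answer: Yes, the graph is connected.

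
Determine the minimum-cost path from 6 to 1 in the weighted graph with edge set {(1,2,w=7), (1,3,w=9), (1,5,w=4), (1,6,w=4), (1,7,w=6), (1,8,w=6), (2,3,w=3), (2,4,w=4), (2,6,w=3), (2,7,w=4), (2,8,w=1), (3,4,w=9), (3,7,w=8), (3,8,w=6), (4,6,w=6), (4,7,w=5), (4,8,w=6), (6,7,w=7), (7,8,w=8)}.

Step 1: Build adjacency list with weights:
  1: 2(w=7), 3(w=9), 5(w=4), 6(w=4), 7(w=6), 8(w=6)
  2: 1(w=7), 3(w=3), 4(w=4), 6(w=3), 7(w=4), 8(w=1)
  3: 1(w=9), 2(w=3), 4(w=9), 7(w=8), 8(w=6)
  4: 2(w=4), 3(w=9), 6(w=6), 7(w=5), 8(w=6)
  5: 1(w=4)
  6: 1(w=4), 2(w=3), 4(w=6), 7(w=7)
  7: 1(w=6), 2(w=4), 3(w=8), 4(w=5), 6(w=7), 8(w=8)
  8: 1(w=6), 2(w=1), 3(w=6), 4(w=6), 7(w=8)

Step 2: Apply Dijkstra's algorithm from vertex 6:
  Visit vertex 6 (distance=0)
    Update dist[1] = 4
    Update dist[2] = 3
    Update dist[4] = 6
    Update dist[7] = 7
  Visit vertex 2 (distance=3)
    Update dist[3] = 6
    Update dist[8] = 4
  Visit vertex 1 (distance=4)
    Update dist[5] = 8

Step 3: Shortest path: 6 -> 1
Total weight: 4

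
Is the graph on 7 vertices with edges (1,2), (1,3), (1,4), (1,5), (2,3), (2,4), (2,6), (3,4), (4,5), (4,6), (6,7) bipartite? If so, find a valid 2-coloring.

Step 1: Attempt 2-coloring using BFS:
  Start at vertex 1, assign color 0
  Color vertex 2 with color 1 (neighbor of 1)
  Color vertex 3 with color 1 (neighbor of 1)
  Color vertex 4 with color 1 (neighbor of 1)
  Color vertex 5 with color 1 (neighbor of 1)

Step 2: Conflict found! Vertices 2 and 3 are adjacent but have the same color.
This means the graph contains an odd cycle.

The graph is NOT bipartite.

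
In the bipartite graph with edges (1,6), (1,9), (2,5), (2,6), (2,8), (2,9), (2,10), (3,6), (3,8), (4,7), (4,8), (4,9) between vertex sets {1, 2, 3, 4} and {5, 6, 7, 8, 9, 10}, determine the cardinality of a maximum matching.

Step 1: List the neighbors of each left vertex:
  1: 6, 9
  2: 5, 6, 8, 9, 10
  3: 6, 8
  4: 7, 8, 9

Step 2: Greedily match left vertices, then look for augmenting paths:
  Match 1 -- 6
  Match 2 -- 5
  Match 3 -- 8
  Match 4 -- 7
  No augmenting path remains.

Step 3: Verify this is maximum:
  Matching size 4 = min(|L|, |R|) = min(4, 6), which is an upper bound, so this matching is maximum.

Maximum matching: {(1,6), (2,5), (3,8), (4,7)}
Size: 4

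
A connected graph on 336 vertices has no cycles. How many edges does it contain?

A tree on n vertices always has exactly n - 1 edges.
For n = 336: edges = 336 - 1 = 335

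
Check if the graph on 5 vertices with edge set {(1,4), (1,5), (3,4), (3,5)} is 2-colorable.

Step 1: Attempt 2-coloring using BFS:
  Start at vertex 1, assign color 0
  Color vertex 4 with color 1 (neighbor of 1)
  Color vertex 5 with color 1 (neighbor of 1)
  Color vertex 3 with color 0 (neighbor of 4)
  Start new component at vertex 2, assign color 0

Step 2: 2-coloring succeeded. No conflicts found.
  Set A (color 0): {1, 2, 3}
  Set B (color 1): {4, 5}

The graph is bipartite with partition {1, 2, 3}, {4, 5}.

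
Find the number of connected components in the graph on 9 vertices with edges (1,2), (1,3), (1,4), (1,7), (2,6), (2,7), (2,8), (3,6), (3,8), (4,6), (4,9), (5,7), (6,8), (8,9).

Step 1: Build adjacency list from edges:
  1: 2, 3, 4, 7
  2: 1, 6, 7, 8
  3: 1, 6, 8
  4: 1, 6, 9
  5: 7
  6: 2, 3, 4, 8
  7: 1, 2, 5
  8: 2, 3, 6, 9
  9: 4, 8

Step 2: Run BFS/DFS from vertex 1:
  Visited: {1, 2, 3, 4, 7, 6, 8, 9, 5}
  Reached 9 of 9 vertices

Step 3: All 9 vertices reached from vertex 1, so the graph is connected.
Number of connected components: 1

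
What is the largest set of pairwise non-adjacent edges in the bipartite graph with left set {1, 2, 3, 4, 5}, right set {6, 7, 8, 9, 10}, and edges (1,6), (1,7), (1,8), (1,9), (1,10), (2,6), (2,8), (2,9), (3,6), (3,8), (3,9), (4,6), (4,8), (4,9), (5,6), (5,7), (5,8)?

Step 1: List the neighbors of each left vertex:
  1: 6, 7, 8, 9, 10
  2: 6, 8, 9
  3: 6, 8, 9
  4: 6, 8, 9
  5: 6, 7, 8

Step 2: Greedily match left vertices, then look for augmenting paths:
  Match 1 -- 10
  Match 2 -- 8
  Match 3 -- 9
  Match 4 -- 6
  Match 5 -- 7
  No augmenting path remains.

Step 3: Verify this is maximum:
  Matching size 5 = min(|L|, |R|) = min(5, 5), which is an upper bound, so this matching is maximum.

Maximum matching: {(1,10), (2,8), (3,9), (4,6), (5,7)}
Size: 5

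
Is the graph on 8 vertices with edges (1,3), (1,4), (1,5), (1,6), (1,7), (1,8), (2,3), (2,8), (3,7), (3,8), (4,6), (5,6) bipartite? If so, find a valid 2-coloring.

Step 1: Attempt 2-coloring using BFS:
  Start at vertex 1, assign color 0
  Color vertex 3 with color 1 (neighbor of 1)
  Color vertex 4 with color 1 (neighbor of 1)
  Color vertex 5 with color 1 (neighbor of 1)
  Color vertex 6 with color 1 (neighbor of 1)
  Color vertex 7 with color 1 (neighbor of 1)
  Color vertex 8 with color 1 (neighbor of 1)
  Color vertex 2 with color 0 (neighbor of 3)

Step 2: Conflict found! Vertices 3 and 7 are adjacent but have the same color.
This means the graph contains an odd cycle.

The graph is NOT bipartite.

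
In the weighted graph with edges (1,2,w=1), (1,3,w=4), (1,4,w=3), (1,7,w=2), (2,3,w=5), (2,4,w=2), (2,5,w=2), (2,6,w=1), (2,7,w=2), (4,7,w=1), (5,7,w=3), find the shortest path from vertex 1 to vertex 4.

Step 1: Build adjacency list with weights:
  1: 2(w=1), 3(w=4), 4(w=3), 7(w=2)
  2: 1(w=1), 3(w=5), 4(w=2), 5(w=2), 6(w=1), 7(w=2)
  3: 1(w=4), 2(w=5)
  4: 1(w=3), 2(w=2), 7(w=1)
  5: 2(w=2), 7(w=3)
  6: 2(w=1)
  7: 1(w=2), 2(w=2), 4(w=1), 5(w=3)

Step 2: Apply Dijkstra's algorithm from vertex 1:
  Visit vertex 1 (distance=0)
    Update dist[2] = 1
    Update dist[3] = 4
    Update dist[4] = 3
    Update dist[7] = 2
  Visit vertex 2 (distance=1)
    Update dist[5] = 3
    Update dist[6] = 2
  Visit vertex 6 (distance=2)
  Visit vertex 7 (distance=2)
  Visit vertex 4 (distance=3)

Step 3: Shortest path: 1 -> 4
Total weight: 3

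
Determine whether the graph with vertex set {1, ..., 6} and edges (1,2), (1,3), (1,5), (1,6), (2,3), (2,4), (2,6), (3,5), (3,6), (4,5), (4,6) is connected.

Step 1: Build adjacency list from edges:
  1: 2, 3, 5, 6
  2: 1, 3, 4, 6
  3: 1, 2, 5, 6
  4: 2, 5, 6
  5: 1, 3, 4
  6: 1, 2, 3, 4

Step 2: Run BFS/DFS from vertex 1:
  Visited: {1, 2, 3, 5, 6, 4}
  Reached 6 of 6 vertices

Step 3: All 6 vertices reached from vertex 1, so the graph is connected.
Answer: Yes, the graph is connected.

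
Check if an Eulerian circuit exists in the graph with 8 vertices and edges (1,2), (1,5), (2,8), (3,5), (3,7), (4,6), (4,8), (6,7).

Step 1: Find the degree of each vertex:
  deg(1) = 2
  deg(2) = 2
  deg(3) = 2
  deg(4) = 2
  deg(5) = 2
  deg(6) = 2
  deg(7) = 2
  deg(8) = 2

Step 2: Count vertices with odd degree:
  All vertices have even degree (0 odd-degree vertices)

Step 3: Apply Euler's theorem:
  - Eulerian circuit exists iff graph is connected and all vertices have even degree
  - Eulerian path exists iff graph is connected and has 0 or 2 odd-degree vertices

Graph is connected with 0 odd-degree vertices.
Both Eulerian circuit and Eulerian path exist.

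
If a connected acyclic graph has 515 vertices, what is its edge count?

A tree on n vertices always has exactly n - 1 edges.
For n = 515: edges = 515 - 1 = 514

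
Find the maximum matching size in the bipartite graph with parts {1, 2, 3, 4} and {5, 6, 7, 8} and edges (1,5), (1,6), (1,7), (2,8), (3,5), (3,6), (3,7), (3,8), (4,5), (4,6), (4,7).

Step 1: List the neighbors of each left vertex:
  1: 5, 6, 7
  2: 8
  3: 5, 6, 7, 8
  4: 5, 6, 7

Step 2: Greedily match left vertices, then look for augmenting paths:
  Match 1 -- 5
  Match 2 -- 8
  Match 3 -- 6
  Match 4 -- 7
  No augmenting path remains.

Step 3: Verify this is maximum:
  Matching size 4 = min(|L|, |R|) = min(4, 4), which is an upper bound, so this matching is maximum.

Maximum matching: {(1,5), (2,8), (3,6), (4,7)}
Size: 4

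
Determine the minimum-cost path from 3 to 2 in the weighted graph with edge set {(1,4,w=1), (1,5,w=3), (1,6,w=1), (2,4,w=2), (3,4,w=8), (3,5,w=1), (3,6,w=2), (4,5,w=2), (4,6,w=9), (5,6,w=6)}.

Step 1: Build adjacency list with weights:
  1: 4(w=1), 5(w=3), 6(w=1)
  2: 4(w=2)
  3: 4(w=8), 5(w=1), 6(w=2)
  4: 1(w=1), 2(w=2), 3(w=8), 5(w=2), 6(w=9)
  5: 1(w=3), 3(w=1), 4(w=2), 6(w=6)
  6: 1(w=1), 3(w=2), 4(w=9), 5(w=6)

Step 2: Apply Dijkstra's algorithm from vertex 3:
  Visit vertex 3 (distance=0)
    Update dist[4] = 8
    Update dist[5] = 1
    Update dist[6] = 2
  Visit vertex 5 (distance=1)
    Update dist[1] = 4
    Update dist[4] = 3
  Visit vertex 6 (distance=2)
    Update dist[1] = 3
  Visit vertex 1 (distance=3)
  Visit vertex 4 (distance=3)
    Update dist[2] = 5
  Visit vertex 2 (distance=5)

Step 3: Shortest path: 3 -> 5 -> 4 -> 2
Total weight: 1 + 2 + 2 = 5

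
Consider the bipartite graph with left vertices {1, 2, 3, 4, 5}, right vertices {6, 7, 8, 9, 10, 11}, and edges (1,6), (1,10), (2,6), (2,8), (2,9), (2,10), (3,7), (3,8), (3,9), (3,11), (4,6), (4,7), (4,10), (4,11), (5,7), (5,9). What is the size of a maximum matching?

Step 1: List the neighbors of each left vertex:
  1: 6, 10
  2: 6, 8, 9, 10
  3: 7, 8, 9, 11
  4: 6, 7, 10, 11
  5: 7, 9

Step 2: Greedily match left vertices, then look for augmenting paths:
  Match 1 -- 6
  Match 2 -- 8
  Match 3 -- 7
  Match 4 -- 10
  Match 5 -- 9
  No augmenting path remains.

Step 3: Verify this is maximum:
  Matching size 5 = min(|L|, |R|) = min(5, 6), which is an upper bound, so this matching is maximum.

Maximum matching: {(1,6), (2,8), (3,7), (4,10), (5,9)}
Size: 5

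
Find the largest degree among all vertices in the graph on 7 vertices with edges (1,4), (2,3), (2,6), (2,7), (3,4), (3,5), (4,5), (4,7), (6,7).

Step 1: Count edges incident to each vertex:
  deg(1) = 1 (neighbors: 4)
  deg(2) = 3 (neighbors: 3, 6, 7)
  deg(3) = 3 (neighbors: 2, 4, 5)
  deg(4) = 4 (neighbors: 1, 3, 5, 7)
  deg(5) = 2 (neighbors: 3, 4)
  deg(6) = 2 (neighbors: 2, 7)
  deg(7) = 3 (neighbors: 2, 4, 6)

Step 2: Find maximum:
  max(1, 3, 3, 4, 2, 2, 3) = 4 (vertex 4)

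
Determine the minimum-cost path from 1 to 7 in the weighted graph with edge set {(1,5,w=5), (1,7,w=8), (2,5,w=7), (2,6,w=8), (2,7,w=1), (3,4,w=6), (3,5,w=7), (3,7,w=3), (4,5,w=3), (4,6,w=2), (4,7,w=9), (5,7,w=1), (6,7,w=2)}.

Step 1: Build adjacency list with weights:
  1: 5(w=5), 7(w=8)
  2: 5(w=7), 6(w=8), 7(w=1)
  3: 4(w=6), 5(w=7), 7(w=3)
  4: 3(w=6), 5(w=3), 6(w=2), 7(w=9)
  5: 1(w=5), 2(w=7), 3(w=7), 4(w=3), 7(w=1)
  6: 2(w=8), 4(w=2), 7(w=2)
  7: 1(w=8), 2(w=1), 3(w=3), 4(w=9), 5(w=1), 6(w=2)

Step 2: Apply Dijkstra's algorithm from vertex 1:
  Visit vertex 1 (distance=0)
    Update dist[5] = 5
    Update dist[7] = 8
  Visit vertex 5 (distance=5)
    Update dist[2] = 12
    Update dist[3] = 12
    Update dist[4] = 8
    Update dist[7] = 6
  Visit vertex 7 (distance=6)
    Update dist[2] = 7
    Update dist[3] = 9
    Update dist[6] = 8

Step 3: Shortest path: 1 -> 5 -> 7
Total weight: 5 + 1 = 6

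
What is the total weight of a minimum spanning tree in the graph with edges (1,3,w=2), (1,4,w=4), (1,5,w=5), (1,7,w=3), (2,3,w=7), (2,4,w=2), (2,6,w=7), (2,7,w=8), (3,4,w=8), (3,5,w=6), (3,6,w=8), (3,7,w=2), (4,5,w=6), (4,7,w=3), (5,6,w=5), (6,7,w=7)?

Apply Kruskal's algorithm (sort edges by weight, add if no cycle):

Sorted edges by weight:
  (1,3) w=2
  (2,4) w=2
  (3,7) w=2
  (1,7) w=3
  (4,7) w=3
  (1,4) w=4
  (1,5) w=5
  (5,6) w=5
  (3,5) w=6
  (4,5) w=6
  (2,6) w=7
  (2,3) w=7
  (6,7) w=7
  (2,7) w=8
  (3,4) w=8
  (3,6) w=8

Add edge (1,3) w=2 -- no cycle. Running total: 2
Add edge (2,4) w=2 -- no cycle. Running total: 4
Add edge (3,7) w=2 -- no cycle. Running total: 6
Skip edge (1,7) w=3 -- would create cycle
Add edge (4,7) w=3 -- no cycle. Running total: 9
Skip edge (1,4) w=4 -- would create cycle
Add edge (1,5) w=5 -- no cycle. Running total: 14
Add edge (5,6) w=5 -- no cycle. Running total: 19

MST edges: (1,3,w=2), (2,4,w=2), (3,7,w=2), (4,7,w=3), (1,5,w=5), (5,6,w=5)
Total MST weight: 2 + 2 + 2 + 3 + 5 + 5 = 19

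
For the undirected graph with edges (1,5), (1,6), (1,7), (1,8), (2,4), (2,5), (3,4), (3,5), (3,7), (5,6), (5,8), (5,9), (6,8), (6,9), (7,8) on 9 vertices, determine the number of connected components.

Step 1: Build adjacency list from edges:
  1: 5, 6, 7, 8
  2: 4, 5
  3: 4, 5, 7
  4: 2, 3
  5: 1, 2, 3, 6, 8, 9
  6: 1, 5, 8, 9
  7: 1, 3, 8
  8: 1, 5, 6, 7
  9: 5, 6

Step 2: Run BFS/DFS from vertex 1:
  Visited: {1, 5, 6, 7, 8, 2, 3, 9, 4}
  Reached 9 of 9 vertices

Step 3: All 9 vertices reached from vertex 1, so the graph is connected.
Number of connected components: 1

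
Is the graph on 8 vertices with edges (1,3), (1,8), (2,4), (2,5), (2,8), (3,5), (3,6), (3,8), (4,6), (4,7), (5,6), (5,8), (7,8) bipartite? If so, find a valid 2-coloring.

Step 1: Attempt 2-coloring using BFS:
  Start at vertex 1, assign color 0
  Color vertex 3 with color 1 (neighbor of 1)
  Color vertex 8 with color 1 (neighbor of 1)
  Color vertex 5 with color 0 (neighbor of 3)
  Color vertex 6 with color 0 (neighbor of 3)

Step 2: Conflict found! Vertices 3 and 8 are adjacent but have the same color.
This means the graph contains an odd cycle.

The graph is NOT bipartite.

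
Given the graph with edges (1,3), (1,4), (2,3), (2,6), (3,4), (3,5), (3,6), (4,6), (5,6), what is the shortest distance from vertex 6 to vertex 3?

Step 1: Build adjacency list:
  1: 3, 4
  2: 3, 6
  3: 1, 2, 4, 5, 6
  4: 1, 3, 6
  5: 3, 6
  6: 2, 3, 4, 5

Step 2: BFS from vertex 6 to find shortest path to 3:
  vertex 2 reached at distance 1
  vertex 3 reached at distance 1

Step 3: Shortest path: 6 -> 3
Path length: 1 edge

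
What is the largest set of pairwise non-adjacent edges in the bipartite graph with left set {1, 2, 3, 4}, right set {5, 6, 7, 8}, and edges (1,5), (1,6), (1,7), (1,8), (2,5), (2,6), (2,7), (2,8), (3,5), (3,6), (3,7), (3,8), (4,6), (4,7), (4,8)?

Step 1: List the neighbors of each left vertex:
  1: 5, 6, 7, 8
  2: 5, 6, 7, 8
  3: 5, 6, 7, 8
  4: 6, 7, 8

Step 2: Greedily match left vertices, then look for augmenting paths:
  Match 1 -- 5
  Match 2 -- 6
  Match 3 -- 7
  Match 4 -- 8
  No augmenting path remains.

Step 3: Verify this is maximum:
  Matching size 4 = min(|L|, |R|) = min(4, 4), which is an upper bound, so this matching is maximum.

Maximum matching: {(1,5), (2,6), (3,7), (4,8)}
Size: 4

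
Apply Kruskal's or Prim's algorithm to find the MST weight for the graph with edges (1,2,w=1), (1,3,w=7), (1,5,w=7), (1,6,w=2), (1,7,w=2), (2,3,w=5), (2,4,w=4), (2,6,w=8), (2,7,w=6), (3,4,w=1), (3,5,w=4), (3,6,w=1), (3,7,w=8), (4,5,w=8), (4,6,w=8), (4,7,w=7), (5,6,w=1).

Apply Kruskal's algorithm (sort edges by weight, add if no cycle):

Sorted edges by weight:
  (1,2) w=1
  (3,6) w=1
  (3,4) w=1
  (5,6) w=1
  (1,6) w=2
  (1,7) w=2
  (2,4) w=4
  (3,5) w=4
  (2,3) w=5
  (2,7) w=6
  (1,5) w=7
  (1,3) w=7
  (4,7) w=7
  (2,6) w=8
  (3,7) w=8
  (4,5) w=8
  (4,6) w=8

Add edge (1,2) w=1 -- no cycle. Running total: 1
Add edge (3,6) w=1 -- no cycle. Running total: 2
Add edge (3,4) w=1 -- no cycle. Running total: 3
Add edge (5,6) w=1 -- no cycle. Running total: 4
Add edge (1,6) w=2 -- no cycle. Running total: 6
Add edge (1,7) w=2 -- no cycle. Running total: 8

MST edges: (1,2,w=1), (3,6,w=1), (3,4,w=1), (5,6,w=1), (1,6,w=2), (1,7,w=2)
Total MST weight: 1 + 1 + 1 + 1 + 2 + 2 = 8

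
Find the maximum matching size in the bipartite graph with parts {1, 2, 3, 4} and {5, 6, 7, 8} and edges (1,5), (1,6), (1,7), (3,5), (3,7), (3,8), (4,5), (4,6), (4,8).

Step 1: List the neighbors of each left vertex:
  1: 5, 6, 7
  2: (none)
  3: 5, 7, 8
  4: 5, 6, 8

Step 2: Greedily match left vertices, then look for augmenting paths:
  Match 1 -- 5
  Match 3 -- 7
  Match 4 -- 6
  No augmenting path remains.

Step 3: Verify this is maximum:
  Matching has size 3. The vertex set {1, 3, 4} covers every edge and has size 3; any matching has at most one edge per cover vertex, so 3 is maximum (König's theorem).

Maximum matching: {(1,5), (3,7), (4,6)}
Size: 3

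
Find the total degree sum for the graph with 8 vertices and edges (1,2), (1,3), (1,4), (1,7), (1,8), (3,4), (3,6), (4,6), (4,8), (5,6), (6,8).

Step 1: Count edges incident to each vertex:
  deg(1) = 5 (neighbors: 2, 3, 4, 7, 8)
  deg(2) = 1 (neighbors: 1)
  deg(3) = 3 (neighbors: 1, 4, 6)
  deg(4) = 4 (neighbors: 1, 3, 6, 8)
  deg(5) = 1 (neighbors: 6)
  deg(6) = 4 (neighbors: 3, 4, 5, 8)
  deg(7) = 1 (neighbors: 1)
  deg(8) = 3 (neighbors: 1, 4, 6)

Step 2: Sum all degrees:
  5 + 1 + 3 + 4 + 1 + 4 + 1 + 3 = 22

Verification: sum of degrees = 2 * |E| = 2 * 11 = 22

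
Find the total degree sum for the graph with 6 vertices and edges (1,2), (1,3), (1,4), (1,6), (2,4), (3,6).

Step 1: Count edges incident to each vertex:
  deg(1) = 4 (neighbors: 2, 3, 4, 6)
  deg(2) = 2 (neighbors: 1, 4)
  deg(3) = 2 (neighbors: 1, 6)
  deg(4) = 2 (neighbors: 1, 2)
  deg(5) = 0 (neighbors: none)
  deg(6) = 2 (neighbors: 1, 3)

Step 2: Sum all degrees:
  4 + 2 + 2 + 2 + 0 + 2 = 12

Verification: sum of degrees = 2 * |E| = 2 * 6 = 12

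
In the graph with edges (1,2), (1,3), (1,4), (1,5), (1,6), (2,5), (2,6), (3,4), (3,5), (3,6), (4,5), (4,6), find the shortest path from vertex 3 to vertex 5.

Step 1: Build adjacency list:
  1: 2, 3, 4, 5, 6
  2: 1, 5, 6
  3: 1, 4, 5, 6
  4: 1, 3, 5, 6
  5: 1, 2, 3, 4
  6: 1, 2, 3, 4

Step 2: BFS from vertex 3 to find shortest path to 5:
  vertex 1 reached at distance 1
  vertex 4 reached at distance 1
  vertex 5 reached at distance 1

Step 3: Shortest path: 3 -> 5
Path length: 1 edge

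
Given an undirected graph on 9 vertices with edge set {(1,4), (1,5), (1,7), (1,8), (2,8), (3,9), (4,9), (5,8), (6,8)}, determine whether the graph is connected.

Step 1: Build adjacency list from edges:
  1: 4, 5, 7, 8
  2: 8
  3: 9
  4: 1, 9
  5: 1, 8
  6: 8
  7: 1
  8: 1, 2, 5, 6
  9: 3, 4

Step 2: Run BFS/DFS from vertex 1:
  Visited: {1, 4, 5, 7, 8, 9, 2, 6, 3}
  Reached 9 of 9 vertices

Step 3: All 9 vertices reached from vertex 1, so the graph is connected.
Answer: Yes, the graph is connected.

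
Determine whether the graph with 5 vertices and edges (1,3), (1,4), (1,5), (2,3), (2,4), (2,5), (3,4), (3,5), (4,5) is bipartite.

Step 1: Attempt 2-coloring using BFS:
  Start at vertex 1, assign color 0
  Color vertex 3 with color 1 (neighbor of 1)
  Color vertex 4 with color 1 (neighbor of 1)
  Color vertex 5 with color 1 (neighbor of 1)
  Color vertex 2 with color 0 (neighbor of 3)

Step 2: Conflict found! Vertices 3 and 4 are adjacent but have the same color.
This means the graph contains an odd cycle.

The graph is NOT bipartite.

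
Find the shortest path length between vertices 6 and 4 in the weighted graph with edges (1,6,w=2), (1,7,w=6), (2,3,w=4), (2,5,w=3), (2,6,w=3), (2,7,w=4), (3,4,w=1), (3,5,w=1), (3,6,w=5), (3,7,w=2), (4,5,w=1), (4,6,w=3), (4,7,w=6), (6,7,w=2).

Step 1: Build adjacency list with weights:
  1: 6(w=2), 7(w=6)
  2: 3(w=4), 5(w=3), 6(w=3), 7(w=4)
  3: 2(w=4), 4(w=1), 5(w=1), 6(w=5), 7(w=2)
  4: 3(w=1), 5(w=1), 6(w=3), 7(w=6)
  5: 2(w=3), 3(w=1), 4(w=1)
  6: 1(w=2), 2(w=3), 3(w=5), 4(w=3), 7(w=2)
  7: 1(w=6), 2(w=4), 3(w=2), 4(w=6), 6(w=2)

Step 2: Apply Dijkstra's algorithm from vertex 6:
  Visit vertex 6 (distance=0)
    Update dist[1] = 2
    Update dist[2] = 3
    Update dist[3] = 5
    Update dist[4] = 3
    Update dist[7] = 2
  Visit vertex 1 (distance=2)
  Visit vertex 7 (distance=2)
    Update dist[3] = 4
  Visit vertex 2 (distance=3)
    Update dist[5] = 6
  Visit vertex 4 (distance=3)
    Update dist[5] = 4

Step 3: Shortest path: 6 -> 4
Total weight: 3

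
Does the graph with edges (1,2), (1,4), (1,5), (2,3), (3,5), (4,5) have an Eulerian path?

Step 1: Find the degree of each vertex:
  deg(1) = 3
  deg(2) = 2
  deg(3) = 2
  deg(4) = 2
  deg(5) = 3

Step 2: Count vertices with odd degree:
  Odd-degree vertices: 1, 5 (2 total)

Step 3: Apply Euler's theorem:
  - Eulerian circuit exists iff graph is connected and all vertices have even degree
  - Eulerian path exists iff graph is connected and has 0 or 2 odd-degree vertices

Graph is connected with exactly 2 odd-degree vertices (1, 5).
Eulerian path exists (starting and ending at the odd-degree vertices), but no Eulerian circuit.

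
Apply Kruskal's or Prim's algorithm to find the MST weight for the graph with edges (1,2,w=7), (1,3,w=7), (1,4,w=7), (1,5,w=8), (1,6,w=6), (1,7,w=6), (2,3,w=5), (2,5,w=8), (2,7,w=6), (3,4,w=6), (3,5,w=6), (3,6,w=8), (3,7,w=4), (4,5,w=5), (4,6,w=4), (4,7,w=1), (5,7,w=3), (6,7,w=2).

Apply Kruskal's algorithm (sort edges by weight, add if no cycle):

Sorted edges by weight:
  (4,7) w=1
  (6,7) w=2
  (5,7) w=3
  (3,7) w=4
  (4,6) w=4
  (2,3) w=5
  (4,5) w=5
  (1,6) w=6
  (1,7) w=6
  (2,7) w=6
  (3,4) w=6
  (3,5) w=6
  (1,2) w=7
  (1,3) w=7
  (1,4) w=7
  (1,5) w=8
  (2,5) w=8
  (3,6) w=8

Add edge (4,7) w=1 -- no cycle. Running total: 1
Add edge (6,7) w=2 -- no cycle. Running total: 3
Add edge (5,7) w=3 -- no cycle. Running total: 6
Add edge (3,7) w=4 -- no cycle. Running total: 10
Skip edge (4,6) w=4 -- would create cycle
Add edge (2,3) w=5 -- no cycle. Running total: 15
Skip edge (4,5) w=5 -- would create cycle
Add edge (1,6) w=6 -- no cycle. Running total: 21

MST edges: (4,7,w=1), (6,7,w=2), (5,7,w=3), (3,7,w=4), (2,3,w=5), (1,6,w=6)
Total MST weight: 1 + 2 + 3 + 4 + 5 + 6 = 21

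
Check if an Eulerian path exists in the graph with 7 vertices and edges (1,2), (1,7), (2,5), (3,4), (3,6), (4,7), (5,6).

Step 1: Find the degree of each vertex:
  deg(1) = 2
  deg(2) = 2
  deg(3) = 2
  deg(4) = 2
  deg(5) = 2
  deg(6) = 2
  deg(7) = 2

Step 2: Count vertices with odd degree:
  All vertices have even degree (0 odd-degree vertices)

Step 3: Apply Euler's theorem:
  - Eulerian circuit exists iff graph is connected and all vertices have even degree
  - Eulerian path exists iff graph is connected and has 0 or 2 odd-degree vertices

Graph is connected with 0 odd-degree vertices.
Both Eulerian circuit and Eulerian path exist.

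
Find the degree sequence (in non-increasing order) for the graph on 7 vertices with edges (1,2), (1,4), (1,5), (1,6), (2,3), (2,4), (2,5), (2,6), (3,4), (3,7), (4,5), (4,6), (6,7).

Step 1: Count edges incident to each vertex:
  deg(1) = 4 (neighbors: 2, 4, 5, 6)
  deg(2) = 5 (neighbors: 1, 3, 4, 5, 6)
  deg(3) = 3 (neighbors: 2, 4, 7)
  deg(4) = 5 (neighbors: 1, 2, 3, 5, 6)
  deg(5) = 3 (neighbors: 1, 2, 4)
  deg(6) = 4 (neighbors: 1, 2, 4, 7)
  deg(7) = 2 (neighbors: 3, 6)

Step 2: Sort degrees in non-increasing order:
  Degrees: [4, 5, 3, 5, 3, 4, 2] -> sorted: [5, 5, 4, 4, 3, 3, 2]

Degree sequence: [5, 5, 4, 4, 3, 3, 2]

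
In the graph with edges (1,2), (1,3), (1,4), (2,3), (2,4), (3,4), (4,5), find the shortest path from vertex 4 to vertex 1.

Step 1: Build adjacency list:
  1: 2, 3, 4
  2: 1, 3, 4
  3: 1, 2, 4
  4: 1, 2, 3, 5
  5: 4

Step 2: BFS from vertex 4 to find shortest path to 1:
  vertex 1 reached at distance 1

Step 3: Shortest path: 4 -> 1
Path length: 1 edge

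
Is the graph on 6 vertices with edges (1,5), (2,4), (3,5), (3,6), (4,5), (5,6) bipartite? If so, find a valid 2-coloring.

Step 1: Attempt 2-coloring using BFS:
  Start at vertex 1, assign color 0
  Color vertex 5 with color 1 (neighbor of 1)
  Color vertex 3 with color 0 (neighbor of 5)
  Color vertex 4 with color 0 (neighbor of 5)
  Color vertex 6 with color 0 (neighbor of 5)

Step 2: Conflict found! Vertices 3 and 6 are adjacent but have the same color.
This means the graph contains an odd cycle.

The graph is NOT bipartite.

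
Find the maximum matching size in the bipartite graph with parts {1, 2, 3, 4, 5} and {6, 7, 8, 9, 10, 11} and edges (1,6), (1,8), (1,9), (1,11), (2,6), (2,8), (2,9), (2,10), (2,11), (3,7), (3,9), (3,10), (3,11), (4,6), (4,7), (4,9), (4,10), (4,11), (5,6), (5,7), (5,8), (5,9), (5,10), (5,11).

Step 1: List the neighbors of each left vertex:
  1: 6, 8, 9, 11
  2: 6, 8, 9, 10, 11
  3: 7, 9, 10, 11
  4: 6, 7, 9, 10, 11
  5: 6, 7, 8, 9, 10, 11

Step 2: Greedily match left vertices, then look for augmenting paths:
  Match 1 -- 6
  Match 2 -- 8
  Match 3 -- 7
  Match 4 -- 9
  Match 5 -- 10
  No augmenting path remains.

Step 3: Verify this is maximum:
  Matching size 5 = min(|L|, |R|) = min(5, 6), which is an upper bound, so this matching is maximum.

Maximum matching: {(1,6), (2,8), (3,7), (4,9), (5,10)}
Size: 5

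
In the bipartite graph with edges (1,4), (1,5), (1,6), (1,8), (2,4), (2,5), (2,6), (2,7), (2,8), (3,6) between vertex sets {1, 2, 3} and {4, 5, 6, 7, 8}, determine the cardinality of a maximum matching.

Step 1: List the neighbors of each left vertex:
  1: 4, 5, 6, 8
  2: 4, 5, 6, 7, 8
  3: 6

Step 2: Greedily match left vertices, then look for augmenting paths:
  Match 1 -- 4
  Match 2 -- 5
  Match 3 -- 6
  No augmenting path remains.

Step 3: Verify this is maximum:
  Matching size 3 = min(|L|, |R|) = min(3, 5), which is an upper bound, so this matching is maximum.

Maximum matching: {(1,4), (2,5), (3,6)}
Size: 3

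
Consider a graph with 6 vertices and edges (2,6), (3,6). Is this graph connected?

Step 1: Build adjacency list from edges:
  1: (none)
  2: 6
  3: 6
  4: (none)
  5: (none)
  6: 2, 3

Step 2: Run BFS/DFS from vertex 1:
  Visited: {1}
  Reached 1 of 6 vertices

Step 3: Only 1 of 6 vertices reached. Graph is disconnected.
Connected components: {1}, {2, 3, 6}, {4}, {5}
Answer: No, the graph is not connected (4 components).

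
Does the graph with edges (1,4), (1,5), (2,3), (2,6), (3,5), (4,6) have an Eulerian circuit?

Step 1: Find the degree of each vertex:
  deg(1) = 2
  deg(2) = 2
  deg(3) = 2
  deg(4) = 2
  deg(5) = 2
  deg(6) = 2

Step 2: Count vertices with odd degree:
  All vertices have even degree (0 odd-degree vertices)

Step 3: Apply Euler's theorem:
  - Eulerian circuit exists iff graph is connected and all vertices have even degree
  - Eulerian path exists iff graph is connected and has 0 or 2 odd-degree vertices

Graph is connected with 0 odd-degree vertices.
Both Eulerian circuit and Eulerian path exist.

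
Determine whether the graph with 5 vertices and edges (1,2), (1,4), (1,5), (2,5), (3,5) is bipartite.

Step 1: Attempt 2-coloring using BFS:
  Start at vertex 1, assign color 0
  Color vertex 2 with color 1 (neighbor of 1)
  Color vertex 4 with color 1 (neighbor of 1)
  Color vertex 5 with color 1 (neighbor of 1)

Step 2: Conflict found! Vertices 2 and 5 are adjacent but have the same color.
This means the graph contains an odd cycle.

The graph is NOT bipartite.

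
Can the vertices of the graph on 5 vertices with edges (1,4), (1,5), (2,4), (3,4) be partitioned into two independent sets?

Step 1: Attempt 2-coloring using BFS:
  Start at vertex 1, assign color 0
  Color vertex 4 with color 1 (neighbor of 1)
  Color vertex 5 with color 1 (neighbor of 1)
  Color vertex 2 with color 0 (neighbor of 4)
  Color vertex 3 with color 0 (neighbor of 4)

Step 2: 2-coloring succeeded. No conflicts found.
  Set A (color 0): {1, 2, 3}
  Set B (color 1): {4, 5}

The graph is bipartite with partition {1, 2, 3}, {4, 5}.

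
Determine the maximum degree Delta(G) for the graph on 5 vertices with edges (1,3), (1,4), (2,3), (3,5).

Step 1: Count edges incident to each vertex:
  deg(1) = 2 (neighbors: 3, 4)
  deg(2) = 1 (neighbors: 3)
  deg(3) = 3 (neighbors: 1, 2, 5)
  deg(4) = 1 (neighbors: 1)
  deg(5) = 1 (neighbors: 3)

Step 2: Find maximum:
  max(2, 1, 3, 1, 1) = 3 (vertex 3)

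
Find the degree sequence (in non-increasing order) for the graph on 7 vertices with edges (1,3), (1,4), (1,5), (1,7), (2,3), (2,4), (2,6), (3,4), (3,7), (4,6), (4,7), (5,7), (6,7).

Step 1: Count edges incident to each vertex:
  deg(1) = 4 (neighbors: 3, 4, 5, 7)
  deg(2) = 3 (neighbors: 3, 4, 6)
  deg(3) = 4 (neighbors: 1, 2, 4, 7)
  deg(4) = 5 (neighbors: 1, 2, 3, 6, 7)
  deg(5) = 2 (neighbors: 1, 7)
  deg(6) = 3 (neighbors: 2, 4, 7)
  deg(7) = 5 (neighbors: 1, 3, 4, 5, 6)

Step 2: Sort degrees in non-increasing order:
  Degrees: [4, 3, 4, 5, 2, 3, 5] -> sorted: [5, 5, 4, 4, 3, 3, 2]

Degree sequence: [5, 5, 4, 4, 3, 3, 2]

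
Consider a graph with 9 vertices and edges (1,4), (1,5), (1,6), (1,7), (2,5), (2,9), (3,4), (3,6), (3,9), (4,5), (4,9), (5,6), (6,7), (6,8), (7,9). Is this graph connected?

Step 1: Build adjacency list from edges:
  1: 4, 5, 6, 7
  2: 5, 9
  3: 4, 6, 9
  4: 1, 3, 5, 9
  5: 1, 2, 4, 6
  6: 1, 3, 5, 7, 8
  7: 1, 6, 9
  8: 6
  9: 2, 3, 4, 7

Step 2: Run BFS/DFS from vertex 1:
  Visited: {1, 4, 5, 6, 7, 3, 9, 2, 8}
  Reached 9 of 9 vertices

Step 3: All 9 vertices reached from vertex 1, so the graph is connected.
Answer: Yes, the graph is connected.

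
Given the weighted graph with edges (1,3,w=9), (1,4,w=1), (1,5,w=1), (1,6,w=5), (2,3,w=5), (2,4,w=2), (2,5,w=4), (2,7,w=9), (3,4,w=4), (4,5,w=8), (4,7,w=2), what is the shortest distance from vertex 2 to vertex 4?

Step 1: Build adjacency list with weights:
  1: 3(w=9), 4(w=1), 5(w=1), 6(w=5)
  2: 3(w=5), 4(w=2), 5(w=4), 7(w=9)
  3: 1(w=9), 2(w=5), 4(w=4)
  4: 1(w=1), 2(w=2), 3(w=4), 5(w=8), 7(w=2)
  5: 1(w=1), 2(w=4), 4(w=8)
  6: 1(w=5)
  7: 2(w=9), 4(w=2)

Step 2: Apply Dijkstra's algorithm from vertex 2:
  Visit vertex 2 (distance=0)
    Update dist[3] = 5
    Update dist[4] = 2
    Update dist[5] = 4
    Update dist[7] = 9
  Visit vertex 4 (distance=2)
    Update dist[1] = 3
    Update dist[7] = 4

Step 3: Shortest path: 2 -> 4
Total weight: 2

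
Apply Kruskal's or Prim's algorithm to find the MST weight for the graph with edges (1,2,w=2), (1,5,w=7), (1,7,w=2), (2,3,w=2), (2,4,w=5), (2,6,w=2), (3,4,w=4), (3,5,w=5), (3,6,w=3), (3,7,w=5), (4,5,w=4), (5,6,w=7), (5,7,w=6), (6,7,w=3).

Apply Kruskal's algorithm (sort edges by weight, add if no cycle):

Sorted edges by weight:
  (1,7) w=2
  (1,2) w=2
  (2,3) w=2
  (2,6) w=2
  (3,6) w=3
  (6,7) w=3
  (3,4) w=4
  (4,5) w=4
  (2,4) w=5
  (3,7) w=5
  (3,5) w=5
  (5,7) w=6
  (1,5) w=7
  (5,6) w=7

Add edge (1,7) w=2 -- no cycle. Running total: 2
Add edge (1,2) w=2 -- no cycle. Running total: 4
Add edge (2,3) w=2 -- no cycle. Running total: 6
Add edge (2,6) w=2 -- no cycle. Running total: 8
Skip edge (3,6) w=3 -- would create cycle
Skip edge (6,7) w=3 -- would create cycle
Add edge (3,4) w=4 -- no cycle. Running total: 12
Add edge (4,5) w=4 -- no cycle. Running total: 16

MST edges: (1,7,w=2), (1,2,w=2), (2,3,w=2), (2,6,w=2), (3,4,w=4), (4,5,w=4)
Total MST weight: 2 + 2 + 2 + 2 + 4 + 4 = 16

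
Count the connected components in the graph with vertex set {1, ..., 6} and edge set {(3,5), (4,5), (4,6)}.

Step 1: Build adjacency list from edges:
  1: (none)
  2: (none)
  3: 5
  4: 5, 6
  5: 3, 4
  6: 4

Step 2: Run BFS/DFS from vertex 1:
  Visited: {1}
  Reached 1 of 6 vertices

Step 3: Only 1 of 6 vertices reached. Graph is disconnected.
Connected components: {1}, {2}, {3, 4, 5, 6}
Number of connected components: 3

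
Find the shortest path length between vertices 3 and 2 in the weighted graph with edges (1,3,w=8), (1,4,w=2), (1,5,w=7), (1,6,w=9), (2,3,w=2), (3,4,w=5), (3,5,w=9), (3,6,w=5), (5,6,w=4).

Step 1: Build adjacency list with weights:
  1: 3(w=8), 4(w=2), 5(w=7), 6(w=9)
  2: 3(w=2)
  3: 1(w=8), 2(w=2), 4(w=5), 5(w=9), 6(w=5)
  4: 1(w=2), 3(w=5)
  5: 1(w=7), 3(w=9), 6(w=4)
  6: 1(w=9), 3(w=5), 5(w=4)

Step 2: Apply Dijkstra's algorithm from vertex 3:
  Visit vertex 3 (distance=0)
    Update dist[1] = 8
    Update dist[2] = 2
    Update dist[4] = 5
    Update dist[5] = 9
    Update dist[6] = 5
  Visit vertex 2 (distance=2)

Step 3: Shortest path: 3 -> 2
Total weight: 2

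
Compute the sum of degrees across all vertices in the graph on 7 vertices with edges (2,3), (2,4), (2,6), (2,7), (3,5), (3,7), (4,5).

Step 1: Count edges incident to each vertex:
  deg(1) = 0 (neighbors: none)
  deg(2) = 4 (neighbors: 3, 4, 6, 7)
  deg(3) = 3 (neighbors: 2, 5, 7)
  deg(4) = 2 (neighbors: 2, 5)
  deg(5) = 2 (neighbors: 3, 4)
  deg(6) = 1 (neighbors: 2)
  deg(7) = 2 (neighbors: 2, 3)

Step 2: Sum all degrees:
  0 + 4 + 3 + 2 + 2 + 1 + 2 = 14

Verification: sum of degrees = 2 * |E| = 2 * 7 = 14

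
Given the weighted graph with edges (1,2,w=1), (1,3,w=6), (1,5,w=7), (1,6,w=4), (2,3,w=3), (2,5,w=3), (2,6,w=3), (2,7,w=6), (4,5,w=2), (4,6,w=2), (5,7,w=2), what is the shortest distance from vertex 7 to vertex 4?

Step 1: Build adjacency list with weights:
  1: 2(w=1), 3(w=6), 5(w=7), 6(w=4)
  2: 1(w=1), 3(w=3), 5(w=3), 6(w=3), 7(w=6)
  3: 1(w=6), 2(w=3)
  4: 5(w=2), 6(w=2)
  5: 1(w=7), 2(w=3), 4(w=2), 7(w=2)
  6: 1(w=4), 2(w=3), 4(w=2)
  7: 2(w=6), 5(w=2)

Step 2: Apply Dijkstra's algorithm from vertex 7:
  Visit vertex 7 (distance=0)
    Update dist[2] = 6
    Update dist[5] = 2
  Visit vertex 5 (distance=2)
    Update dist[1] = 9
    Update dist[2] = 5
    Update dist[4] = 4
  Visit vertex 4 (distance=4)
    Update dist[6] = 6

Step 3: Shortest path: 7 -> 5 -> 4
Total weight: 2 + 2 = 4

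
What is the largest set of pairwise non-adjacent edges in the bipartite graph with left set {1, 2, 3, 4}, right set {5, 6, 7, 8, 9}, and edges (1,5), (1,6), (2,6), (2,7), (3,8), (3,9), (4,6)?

Step 1: List the neighbors of each left vertex:
  1: 5, 6
  2: 6, 7
  3: 8, 9
  4: 6

Step 2: Greedily match left vertices, then look for augmenting paths:
  Match 1 -- 5
  Match 2 -- 7
  Match 3 -- 8
  Match 4 -- 6
  No augmenting path remains.

Step 3: Verify this is maximum:
  Matching size 4 = min(|L|, |R|) = min(4, 5), which is an upper bound, so this matching is maximum.

Maximum matching: {(1,5), (2,7), (3,8), (4,6)}
Size: 4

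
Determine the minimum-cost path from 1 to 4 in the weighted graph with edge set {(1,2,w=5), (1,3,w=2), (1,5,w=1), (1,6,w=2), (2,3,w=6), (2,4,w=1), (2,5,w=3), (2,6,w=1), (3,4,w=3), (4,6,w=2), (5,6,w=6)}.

Step 1: Build adjacency list with weights:
  1: 2(w=5), 3(w=2), 5(w=1), 6(w=2)
  2: 1(w=5), 3(w=6), 4(w=1), 5(w=3), 6(w=1)
  3: 1(w=2), 2(w=6), 4(w=3)
  4: 2(w=1), 3(w=3), 6(w=2)
  5: 1(w=1), 2(w=3), 6(w=6)
  6: 1(w=2), 2(w=1), 4(w=2), 5(w=6)

Step 2: Apply Dijkstra's algorithm from vertex 1:
  Visit vertex 1 (distance=0)
    Update dist[2] = 5
    Update dist[3] = 2
    Update dist[5] = 1
    Update dist[6] = 2
  Visit vertex 5 (distance=1)
    Update dist[2] = 4
  Visit vertex 3 (distance=2)
    Update dist[4] = 5
  Visit vertex 6 (distance=2)
    Update dist[2] = 3
    Update dist[4] = 4
  Visit vertex 2 (distance=3)
  Visit vertex 4 (distance=4)

Step 3: Shortest path: 1 -> 6 -> 4
Total weight: 2 + 2 = 4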